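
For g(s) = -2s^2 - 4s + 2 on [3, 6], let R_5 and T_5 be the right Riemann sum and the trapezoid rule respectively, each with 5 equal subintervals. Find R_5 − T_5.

R_5 = -194.16.
T_5 = -174.36.
R_5 − T_5 = -19.8.

-19.8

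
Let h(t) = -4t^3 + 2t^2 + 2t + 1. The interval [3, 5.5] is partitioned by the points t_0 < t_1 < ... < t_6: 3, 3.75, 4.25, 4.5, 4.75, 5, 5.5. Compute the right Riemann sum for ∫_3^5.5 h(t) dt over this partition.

Subinterval widths: 0.75, 0.5, 0.25, 0.25, 0.25, 0.5.
Right endpoints: 3.75, 4.25, 4.5, 4.75, 5, 5.5.
h(3.75) = -174.3125, h(4.25) = -261.4375, h(4.5) = -314, h(4.75) = -373.0625, h(5) = -439, h(5.5) = -593.
Sum = Σ Δt_i · h(t_i).
Sum = -839.46875.

-839.46875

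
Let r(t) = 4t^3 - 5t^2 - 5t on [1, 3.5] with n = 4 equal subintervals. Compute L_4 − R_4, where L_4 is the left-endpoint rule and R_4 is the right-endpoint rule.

L_4 = 23.8671875.
R_4 = 85.5859375.
L_4 − R_4 = -61.71875.

-61.71875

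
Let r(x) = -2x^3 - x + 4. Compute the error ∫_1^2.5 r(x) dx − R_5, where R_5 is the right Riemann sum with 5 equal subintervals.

4.84875

Exact integral: ∫_1^2.5 r(x) dx = -15.65625.
R_5 = -20.505.
Error = -15.65625 − (-20.505) = 4.84875.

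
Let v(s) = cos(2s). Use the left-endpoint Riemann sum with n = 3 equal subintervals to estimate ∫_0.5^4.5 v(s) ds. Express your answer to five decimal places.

Δs = (4.5 − 0.5)/3 = 4/3.
Left endpoints: 0.5, 11/6, 19/6.
v(0.5) ≈ 0.54030, v(11/6) ≈ -0.86529, v(19/6) ≈ 0.99874.
Sum = Δs · [v(0.5) + v(11/6) + v(19/6)].
Sum ≈ 0.89834.

0.89834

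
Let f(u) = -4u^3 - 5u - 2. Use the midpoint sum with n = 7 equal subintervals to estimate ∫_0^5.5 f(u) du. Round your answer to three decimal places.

-992.350

Δu = (5.5 − 0)/7 = 11/14.
Midpoints: 11/28, 33/28, 55/28, 2.75, 99/28, 121/28, 143/28.
f(11/28) = -23087/5488, f(33/28) = -79253/5488, f(55/28) = -231251/5488, f(2.75) = -98.9375, f(99/28) = -1078295/5488, f(121/28) = -1901117/5488, f(143/28) = -3075323/5488.
Sum = Δu · [f(11/28) + f(33/28) + f(55/28) + ...].
Sum ≈ -992.350.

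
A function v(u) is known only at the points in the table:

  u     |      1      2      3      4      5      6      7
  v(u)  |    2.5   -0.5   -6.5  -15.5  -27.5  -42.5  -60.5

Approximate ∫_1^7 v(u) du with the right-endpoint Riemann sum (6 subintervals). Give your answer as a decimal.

-153

Δu = 1.
Sum = 1·[(-0.5) + (-6.5) + (-15.5) + (-27.5) + (-42.5) + (-60.5)] = -153.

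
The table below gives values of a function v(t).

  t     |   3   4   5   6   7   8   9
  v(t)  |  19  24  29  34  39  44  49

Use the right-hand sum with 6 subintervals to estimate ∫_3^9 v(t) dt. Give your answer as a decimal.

Δt = 1.
Sum = 1·[24 + 29 + 34 + 39 + 44 + 49] = 219.

219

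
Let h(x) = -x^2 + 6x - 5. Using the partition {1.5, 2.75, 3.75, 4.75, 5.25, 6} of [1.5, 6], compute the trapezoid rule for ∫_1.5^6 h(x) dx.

7.125

Subinterval widths: 1.25, 1, 1, 0.5, 0.75.
h(1.5) = 1.75, h(2.75) = 3.9375, h(3.75) = 3.4375, h(4.75) = 0.9375, h(5.25) = -1.0625, h(6) = -5.
On each subinterval the trapezoid contributes (Δx_i/2)·[h(x_{i-1}) + h(x_i)].
Sum = 7.125.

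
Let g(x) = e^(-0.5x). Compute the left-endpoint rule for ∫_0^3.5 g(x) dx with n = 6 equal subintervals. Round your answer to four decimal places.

Δx = (3.5 − 0)/6 = 7/12.
Left endpoints: 0, 7/12, 7/6, 1.75, 7/3, 35/12.
g(0) ≈ 1.0000, g(7/12) ≈ 0.7470, g(7/6) ≈ 0.5580, g(1.75) ≈ 0.4169, g(7/3) ≈ 0.3114, g(35/12) ≈ 0.2326.
Sum = Δx · [g(0) + g(7/12) + g(7/6) + ...].
Sum ≈ 1.9051.

1.9051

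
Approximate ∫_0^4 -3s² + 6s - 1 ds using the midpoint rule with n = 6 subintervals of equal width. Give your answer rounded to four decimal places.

-19.5556

Δs = (4 − 0)/6 = 2/3.
Midpoints: 1/3, 1, 5/3, 7/3, 3, 11/3.
f(1/3) = 2/3, f(1) = 2, f(5/3) = 2/3, f(7/3) = -10/3, f(3) = -10, f(11/3) = -58/3.
Sum = Δs · [f(1/3) + f(1) + f(5/3) + ...].
Sum ≈ -19.5556.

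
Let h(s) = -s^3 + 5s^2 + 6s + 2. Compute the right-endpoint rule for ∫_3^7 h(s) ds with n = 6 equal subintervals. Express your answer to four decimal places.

Δs = (7 − 3)/6 = 2/3.
Right endpoints: 11/3, 13/3, 5, 17/3, 19/3, 7.
h(11/3) = 1132/27, h(13/3) = 1094/27, h(5) = 32, h(17/3) = 394/27, h(19/3) = -364/27, h(7) = -54.
Sum = Δs · [h(11/3) + h(13/3) + h(5) + ...].
Sum ≈ 41.0370.

41.0370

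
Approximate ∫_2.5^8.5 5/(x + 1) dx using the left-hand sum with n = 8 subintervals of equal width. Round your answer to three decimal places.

5.347

Δx = (8.5 − 2.5)/8 = 0.75.
Left endpoints: 2.5, 3.25, 4, 4.75, 5.5, 6.25, 7, 7.75.
f(2.5) = 10/7, f(3.25) = 20/17, f(4) = 1, f(4.75) = 20/23, f(5.5) = 10/13, f(6.25) = 20/29, f(7) = 0.625, f(7.75) = 4/7.
Sum = Δx · [f(2.5) + f(3.25) + f(4) + ...].
Sum ≈ 5.347.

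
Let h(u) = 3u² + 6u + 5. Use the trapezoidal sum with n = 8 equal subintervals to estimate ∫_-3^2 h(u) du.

45.9765625

Δu = (2 − (-3))/8 = 0.625.
h(-3) = 14, h(-2.375) = 7.671875, h(-1.75) = 3.6875, h(-1.125) = 2.046875, h(-0.5) = 2.75, h(0.125) = 5.796875, h(0.75) = 11.1875, h(1.375) = 18.921875, h(2) = 29.
T_8 = (Δu/2)·[h(u_0) + 2h(u_1) + ... + 2h(u_{7}) + h(u_8)].
Sum = 45.9765625.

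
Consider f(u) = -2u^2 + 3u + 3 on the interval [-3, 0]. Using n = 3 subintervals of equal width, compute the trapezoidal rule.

-23.5

Δu = (0 − (-3))/3 = 1.
f(-3) = -24, f(-2) = -11, f(-1) = -2, f(0) = 3.
T_3 = (Δu/2)·[f(u_0) + 2f(u_1) + 2f(u_2) + f(u_3)].
Sum = -23.5.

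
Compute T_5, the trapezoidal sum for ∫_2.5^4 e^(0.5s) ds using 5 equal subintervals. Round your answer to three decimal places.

7.812

Δs = (4 − 2.5)/5 = 0.3.
f(2.5) ≈ 3.490, f(2.8) ≈ 4.055, f(3.1) ≈ 4.711, f(3.4) ≈ 5.474, f(3.7) ≈ 6.360, f(4) ≈ 7.389.
T_5 = (Δs/2)·[f(s_0) + 2f(s_1) + ... + 2f(s_{4}) + f(s_5)].
Sum ≈ 7.812.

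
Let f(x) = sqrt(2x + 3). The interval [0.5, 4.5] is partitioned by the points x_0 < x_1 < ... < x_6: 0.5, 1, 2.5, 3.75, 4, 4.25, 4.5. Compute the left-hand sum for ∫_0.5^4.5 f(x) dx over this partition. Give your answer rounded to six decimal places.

10.376676

Subinterval widths: 0.5, 1.5, 1.25, 0.25, 0.25, 0.25.
Left endpoints: 0.5, 1, 2.5, 3.75, 4, 4.25.
f(0.5) ≈ 2.000000, f(1) ≈ 2.236068, f(2.5) ≈ 2.828427, f(3.75) ≈ 3.240370, f(4) ≈ 3.316625, f(4.25) ≈ 3.391165.
Sum = Σ Δx_i · f(x_i).
Sum ≈ 10.376676.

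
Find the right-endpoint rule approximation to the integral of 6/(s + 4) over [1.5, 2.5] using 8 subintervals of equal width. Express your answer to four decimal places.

0.9919

Δs = (2.5 − 1.5)/8 = 0.125.
Right endpoints: 1.625, 1.75, 1.875, 2, 2.125, 2.25, 2.375, 2.5.
f(1.625) = 16/15, f(1.75) = 24/23, f(1.875) = 48/47, f(2) = 1, f(2.125) = 48/49, f(2.25) = 0.96, f(2.375) = 16/17, f(2.5) = 12/13.
Sum = Δs · [f(1.625) + f(1.75) + f(1.875) + ...].
Sum ≈ 0.9919.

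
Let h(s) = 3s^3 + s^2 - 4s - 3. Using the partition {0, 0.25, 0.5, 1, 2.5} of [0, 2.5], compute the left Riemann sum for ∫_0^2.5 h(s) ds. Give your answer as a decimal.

Subinterval widths: 0.25, 0.25, 0.5, 1.5.
Left endpoints: 0, 0.25, 0.5, 1.
h(0) = -3, h(0.25) = -3.890625, h(0.5) = -4.375, h(1) = -3.
Sum = Σ Δs_i · h(s_i).
Sum = -8.41015625.

-8.41015625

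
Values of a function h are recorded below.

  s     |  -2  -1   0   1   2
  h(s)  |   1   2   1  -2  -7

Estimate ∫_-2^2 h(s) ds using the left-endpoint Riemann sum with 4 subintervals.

2

Δs = 1.
Sum = 1·[1 + 2 + 1 + (-2)] = 2.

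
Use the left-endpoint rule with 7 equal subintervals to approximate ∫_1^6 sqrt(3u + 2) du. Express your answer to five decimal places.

16.57884

Δu = (6 − 1)/7 = 5/7.
Left endpoints: 1, 12/7, 17/7, 22/7, 27/7, 32/7, 37/7.
f(1) ≈ 2.23607, f(12/7) ≈ 2.67261, f(17/7) ≈ 3.04725, f(22/7) ≈ 3.38062, f(27/7) ≈ 3.68394, f(32/7) ≈ 3.96412, f(37/7) ≈ 4.22577.
Sum = Δu · [f(1) + f(12/7) + f(17/7) + ...].
Sum ≈ 16.57884.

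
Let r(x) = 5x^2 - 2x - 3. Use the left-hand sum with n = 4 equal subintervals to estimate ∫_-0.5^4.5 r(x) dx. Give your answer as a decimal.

Δx = (4.5 − (-0.5))/4 = 1.25.
Left endpoints: -0.5, 0.75, 2, 3.25.
r(-0.5) = -0.75, r(0.75) = -1.6875, r(2) = 13, r(3.25) = 43.3125.
Sum = Δx · [r(-0.5) + r(0.75) + r(2) + r(3.25)].
Sum = 67.34375.

67.34375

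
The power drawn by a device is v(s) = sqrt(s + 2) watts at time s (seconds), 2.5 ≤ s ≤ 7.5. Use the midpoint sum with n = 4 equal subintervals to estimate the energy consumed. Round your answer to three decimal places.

Δs = (7.5 − 2.5)/4 = 1.25.
Midpoints: 3.125, 4.375, 5.625, 6.875.
v(3.125) ≈ 2.264, v(4.375) ≈ 2.525, v(5.625) ≈ 2.761, v(6.875) ≈ 2.979.
Sum = Δs · [v(3.125) + v(4.375) + v(5.625) + v(6.875)].
Sum ≈ 13.161.

13.161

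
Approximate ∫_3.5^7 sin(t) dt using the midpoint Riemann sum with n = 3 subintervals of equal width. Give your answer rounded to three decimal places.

Δt = (7 − 3.5)/3 = 7/6.
Midpoints: 49/12, 5.25, 77/12.
f(49/12) ≈ -0.809, f(5.25) ≈ -0.859, f(77/12) ≈ 0.133.
Sum = Δt · [f(49/12) + f(5.25) + f(77/12)].
Sum ≈ -1.790.

-1.790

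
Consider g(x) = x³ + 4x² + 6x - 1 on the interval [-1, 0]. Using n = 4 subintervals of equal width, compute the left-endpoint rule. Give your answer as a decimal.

Δx = (0 − (-1))/4 = 0.25.
Left endpoints: -1, -0.75, -0.5, -0.25.
g(-1) = -4, g(-0.75) = -3.671875, g(-0.5) = -3.125, g(-0.25) = -2.265625.
Sum = Δx · [g(-1) + g(-0.75) + g(-0.5) + g(-0.25)].
Sum = -3.265625.

-3.265625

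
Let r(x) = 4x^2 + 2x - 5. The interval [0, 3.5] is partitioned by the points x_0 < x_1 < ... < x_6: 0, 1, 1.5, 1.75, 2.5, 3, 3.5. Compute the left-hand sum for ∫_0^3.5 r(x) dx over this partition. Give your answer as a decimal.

36.3125

Subinterval widths: 1, 0.5, 0.25, 0.75, 0.5, 0.5.
Left endpoints: 0, 1, 1.5, 1.75, 2.5, 3.
r(0) = -5, r(1) = 1, r(1.5) = 7, r(1.75) = 10.75, r(2.5) = 25, r(3) = 37.
Sum = Σ Δx_i · r(x_i).
Sum = 36.3125.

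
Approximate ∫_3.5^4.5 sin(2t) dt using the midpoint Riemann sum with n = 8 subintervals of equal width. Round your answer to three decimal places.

Δt = (4.5 − 3.5)/8 = 0.125.
Midpoints: 3.5625, 3.6875, 3.8125, 3.9375, 4.0625, 4.1875, 4.3125, 4.4375.
f(3.5625) ≈ 0.746, f(3.6875) ≈ 0.887, f(3.8125) ≈ 0.974, f(3.9375) ≈ 1.000, f(4.0625) ≈ 0.963, f(4.1875) ≈ 0.867, f(4.3125) ≈ 0.717, f(4.4375) ≈ 0.522.
Sum = Δt · [f(3.5625) + f(3.6875) + f(3.8125) + ...].
Sum ≈ 0.835.

0.835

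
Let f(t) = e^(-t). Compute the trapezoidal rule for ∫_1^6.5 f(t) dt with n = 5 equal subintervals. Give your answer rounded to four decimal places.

0.4026

Δt = (6.5 − 1)/5 = 1.1.
f(1) ≈ 0.3679, f(2.1) ≈ 0.1225, f(3.2) ≈ 0.0408, f(4.3) ≈ 0.0136, f(5.4) ≈ 0.0045, f(6.5) ≈ 0.0015.
T_5 = (Δt/2)·[f(t_0) + 2f(t_1) + ... + 2f(t_{4}) + f(t_5)].
Sum ≈ 0.4026.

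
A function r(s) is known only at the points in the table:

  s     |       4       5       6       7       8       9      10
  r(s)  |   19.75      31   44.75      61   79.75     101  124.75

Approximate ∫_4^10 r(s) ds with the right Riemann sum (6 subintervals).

442.25

Δs = 1.
Sum = 1·[31 + 44.75 + 61 + 79.75 + 101 + 124.75] = 442.25.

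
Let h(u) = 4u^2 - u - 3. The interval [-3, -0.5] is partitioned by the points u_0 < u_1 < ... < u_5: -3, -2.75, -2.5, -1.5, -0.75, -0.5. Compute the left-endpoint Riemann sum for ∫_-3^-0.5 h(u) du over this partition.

46.625

Subinterval widths: 0.25, 0.25, 1, 0.75, 0.25.
Left endpoints: -3, -2.75, -2.5, -1.5, -0.75.
h(-3) = 36, h(-2.75) = 30, h(-2.5) = 24.5, h(-1.5) = 7.5, h(-0.75) = 0.
Sum = Σ Δu_i · h(u_i).
Sum = 46.625.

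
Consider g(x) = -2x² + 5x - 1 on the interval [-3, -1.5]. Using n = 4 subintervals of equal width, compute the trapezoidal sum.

Δx = (-1.5 − (-3))/4 = 0.375.
g(-3) = -34, g(-2.625) = -27.90625, g(-2.25) = -22.375, g(-1.875) = -17.40625, g(-1.5) = -13.
T_4 = (Δx/2)·[g(x_0) + 2g(x_1) + 2g(x_2) + 2g(x_3) + g(x_4)].
Sum = -34.1953125.

-34.1953125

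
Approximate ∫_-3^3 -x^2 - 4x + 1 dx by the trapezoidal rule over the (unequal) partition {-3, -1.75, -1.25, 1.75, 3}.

-17.171875

Subinterval widths: 1.25, 0.5, 3, 1.25.
f(-3) = 4, f(-1.75) = 4.9375, f(-1.25) = 4.4375, f(1.75) = -9.0625, f(3) = -20.
On each subinterval the trapezoid contributes (Δx_i/2)·[f(x_{i-1}) + f(x_i)].
Sum = -17.171875.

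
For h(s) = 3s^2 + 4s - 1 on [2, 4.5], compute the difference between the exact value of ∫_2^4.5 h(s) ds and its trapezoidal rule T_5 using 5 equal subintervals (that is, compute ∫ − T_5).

-0.3125

Exact integral: ∫_2^4.5 h(s) ds = 113.125.
T_5 = 113.4375.
Error = 113.125 − 113.4375 = -0.3125.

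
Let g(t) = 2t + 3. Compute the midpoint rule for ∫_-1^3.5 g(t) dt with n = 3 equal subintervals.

24.75

Δt = (3.5 − (-1))/3 = 1.5.
Midpoints: -0.25, 1.25, 2.75.
g(-0.25) = 2.5, g(1.25) = 5.5, g(2.75) = 8.5.
Sum = Δt · [g(-0.25) + g(1.25) + g(2.75)].
Sum = 24.75.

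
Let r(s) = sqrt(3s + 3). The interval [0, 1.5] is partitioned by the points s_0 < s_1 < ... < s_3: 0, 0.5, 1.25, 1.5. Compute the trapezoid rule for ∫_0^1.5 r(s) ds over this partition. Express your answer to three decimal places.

Subinterval widths: 0.5, 0.75, 0.25.
r(0) ≈ 1.732, r(0.5) ≈ 2.121, r(1.25) ≈ 2.598, r(1.5) ≈ 2.739.
On each subinterval the trapezoid contributes (Δs_i/2)·[r(s_{i-1}) + r(s_i)].
Sum ≈ 3.400.

3.400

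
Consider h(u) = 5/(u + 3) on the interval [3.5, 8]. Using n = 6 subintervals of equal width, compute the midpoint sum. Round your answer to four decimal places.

2.6287

Δu = (8 − 3.5)/6 = 0.75.
Midpoints: 3.875, 4.625, 5.375, 6.125, 6.875, 7.625.
h(3.875) = 8/11, h(4.625) = 40/61, h(5.375) = 40/67, h(6.125) = 40/73, h(6.875) = 40/79, h(7.625) = 8/17.
Sum = Δu · [h(3.875) + h(4.625) + h(5.375) + ...].
Sum ≈ 2.6287.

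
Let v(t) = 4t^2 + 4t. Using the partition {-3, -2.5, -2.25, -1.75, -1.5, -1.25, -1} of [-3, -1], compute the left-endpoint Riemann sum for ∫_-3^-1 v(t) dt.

Subinterval widths: 0.5, 0.25, 0.5, 0.25, 0.25, 0.25.
Left endpoints: -3, -2.5, -2.25, -1.75, -1.5, -1.25.
v(-3) = 24, v(-2.5) = 15, v(-2.25) = 11.25, v(-1.75) = 5.25, v(-1.5) = 3, v(-1.25) = 1.25.
Sum = Σ Δt_i · v(t_i).
Sum = 23.75.

23.75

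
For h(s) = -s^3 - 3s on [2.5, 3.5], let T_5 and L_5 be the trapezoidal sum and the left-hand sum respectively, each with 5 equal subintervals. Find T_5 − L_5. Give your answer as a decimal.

-3.025

T_5 = -36.81.
L_5 = -33.785.
T_5 − L_5 = -3.025.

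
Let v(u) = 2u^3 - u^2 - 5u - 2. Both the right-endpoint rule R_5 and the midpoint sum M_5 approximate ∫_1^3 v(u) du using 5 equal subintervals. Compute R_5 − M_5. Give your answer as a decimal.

R_5 = 14.72.
M_5 = 7.04.
R_5 − M_5 = 7.68.

7.68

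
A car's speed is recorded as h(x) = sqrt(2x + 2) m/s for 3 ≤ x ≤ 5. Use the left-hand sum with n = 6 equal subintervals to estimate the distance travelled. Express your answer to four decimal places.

Δx = (5 − 3)/6 = 1/3.
Left endpoints: 3, 10/3, 11/3, 4, 13/3, 14/3.
h(3) ≈ 2.8284, h(10/3) ≈ 2.9439, h(11/3) ≈ 3.0551, h(4) ≈ 3.1623, h(13/3) ≈ 3.2660, h(14/3) ≈ 3.3665.
Sum = Δx · [h(3) + h(10/3) + h(11/3) + ...].
Sum ≈ 6.2074.

6.2074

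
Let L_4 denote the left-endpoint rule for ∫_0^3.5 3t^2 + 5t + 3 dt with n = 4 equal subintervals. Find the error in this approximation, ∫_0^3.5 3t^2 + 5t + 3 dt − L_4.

22.39453125

Exact integral: ∫_0^3.5 f(t) dt = 84.
L_4 = 61.60546875.
Error = 84 − 61.60546875 = 22.39453125.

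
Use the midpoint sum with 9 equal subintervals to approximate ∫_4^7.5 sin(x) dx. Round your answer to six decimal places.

-1.006610

Δx = (7.5 − 4)/9 = 7/18.
Midpoints: 151/36, 55/12, 179/36, 193/36, 5.75, 221/36, 235/36, 83/12, 263/36.
f(151/36) ≈ -0.868839, f(55/12) ≈ -0.991684, f(179/36) ≈ -0.966433, f(193/36) ≈ -0.796856, f(5.75) ≈ -0.508279, f(221/36) ≈ -0.143796, f(235/36) ≈ 0.242161, f(83/12) ≈ 0.591954, f(263/36) ≈ 0.853346.
Sum = Δx · [f(151/36) + f(55/12) + f(179/36) + ...].
Sum ≈ -1.006610.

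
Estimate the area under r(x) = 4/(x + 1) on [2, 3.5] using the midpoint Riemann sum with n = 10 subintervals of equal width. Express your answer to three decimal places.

Δx = (3.5 − 2)/10 = 0.15.
Midpoints: 2.075, 2.225, 2.375, 2.525, 2.675, 2.825, 2.975, 3.125, 3.275, 3.425.
r(2.075) = 160/123, r(2.225) = 160/129, r(2.375) = 32/27, r(2.525) = 160/141, r(2.675) = 160/147, r(2.825) = 160/153, r(2.975) = 160/159, r(3.125) = 32/33, r(3.275) = 160/171, r(3.425) = 160/177.
Sum = Δx · [r(2.075) + r(2.225) + r(2.375) + ...].
Sum ≈ 1.622.

1.622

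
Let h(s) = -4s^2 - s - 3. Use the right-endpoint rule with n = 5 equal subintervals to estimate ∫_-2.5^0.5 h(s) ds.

-21.42

Δs = (0.5 − (-2.5))/5 = 0.6.
Right endpoints: -1.9, -1.3, -0.7, -0.1, 0.5.
h(-1.9) = -15.54, h(-1.3) = -8.46, h(-0.7) = -4.26, h(-0.1) = -2.94, h(0.5) = -4.5.
Sum = Δs · [h(-1.9) + h(-1.3) + h(-0.7) + h(-0.1) + h(0.5)].
Sum = -21.42.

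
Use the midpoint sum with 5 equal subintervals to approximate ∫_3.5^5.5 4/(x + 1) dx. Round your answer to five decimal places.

1.47021

Δx = (5.5 − 3.5)/5 = 0.4.
Midpoints: 3.7, 4.1, 4.5, 4.9, 5.3.
f(3.7) = 40/47, f(4.1) = 40/51, f(4.5) = 8/11, f(4.9) = 40/59, f(5.3) = 40/63.
Sum = Δx · [f(3.7) + f(4.1) + f(4.5) + f(4.9) + f(5.3)].
Sum ≈ 1.47021.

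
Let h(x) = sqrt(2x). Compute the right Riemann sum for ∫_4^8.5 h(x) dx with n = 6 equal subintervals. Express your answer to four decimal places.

16.3021

Δx = (8.5 − 4)/6 = 0.75.
Right endpoints: 4.75, 5.5, 6.25, 7, 7.75, 8.5.
h(4.75) ≈ 3.0822, h(5.5) ≈ 3.3166, h(6.25) ≈ 3.5355, h(7) ≈ 3.7417, h(7.75) ≈ 3.9370, h(8.5) ≈ 4.1231.
Sum = Δx · [h(4.75) + h(5.5) + h(6.25) + ...].
Sum ≈ 16.3021.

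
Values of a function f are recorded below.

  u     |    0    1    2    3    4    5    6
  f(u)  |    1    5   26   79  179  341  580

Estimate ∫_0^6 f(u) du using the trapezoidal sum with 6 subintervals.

Δu = 1.
T_6 = (1/2)·[1 + 2·5 + 2·26 + 2·79 + 2·179 + 2·341 + 580] = 920.5.

920.5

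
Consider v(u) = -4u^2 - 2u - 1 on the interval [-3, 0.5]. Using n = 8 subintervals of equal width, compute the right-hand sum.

Δu = (0.5 − (-3))/8 = 0.4375.
Right endpoints: -2.5625, -2.125, -1.6875, -1.25, -0.8125, -0.375, 0.0625, 0.5.
v(-2.5625) = -22.140625, v(-2.125) = -14.8125, v(-1.6875) = -9.015625, v(-1.25) = -4.75, v(-0.8125) = -2.015625, v(-0.375) = -0.8125, v(0.0625) = -1.140625, v(0.5) = -3.
Sum = Δu · [v(-2.5625) + v(-2.125) + v(-1.6875) + ...].
Sum = -25.23828125.

-25.23828125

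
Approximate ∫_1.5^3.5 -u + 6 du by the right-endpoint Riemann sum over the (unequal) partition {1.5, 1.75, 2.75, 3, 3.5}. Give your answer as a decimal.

Subinterval widths: 0.25, 1, 0.25, 0.5.
Right endpoints: 1.75, 2.75, 3, 3.5.
f(1.75) = 4.25, f(2.75) = 3.25, f(3) = 3, f(3.5) = 2.5.
Sum = Σ Δu_i · f(u_i).
Sum = 6.3125.

6.3125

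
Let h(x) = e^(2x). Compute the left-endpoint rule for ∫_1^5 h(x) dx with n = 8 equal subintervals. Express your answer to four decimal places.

Δx = (5 − 1)/8 = 0.5.
Left endpoints: 1, 1.5, 2, 2.5, 3, 3.5, 4, 4.5.
h(1) ≈ 7.3891, h(1.5) ≈ 20.0855, h(2) ≈ 54.5982, h(2.5) ≈ 148.4132, h(3) ≈ 403.4288, h(3.5) ≈ 1096.6332, h(4) ≈ 2980.9580, h(4.5) ≈ 8103.0839.
Sum = Δx · [h(1) + h(1.5) + h(2) + ...].
Sum ≈ 6407.2949.

6407.2949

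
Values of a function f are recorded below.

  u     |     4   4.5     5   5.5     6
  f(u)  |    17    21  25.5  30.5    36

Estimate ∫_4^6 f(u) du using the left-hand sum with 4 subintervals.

47

Δu = 0.5.
Sum = 0.5·[17 + 21 + 25.5 + 30.5] = 47.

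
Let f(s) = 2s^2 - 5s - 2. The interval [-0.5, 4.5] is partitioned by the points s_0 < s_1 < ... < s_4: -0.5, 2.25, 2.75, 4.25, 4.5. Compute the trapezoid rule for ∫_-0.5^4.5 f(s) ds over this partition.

8.9375

Subinterval widths: 2.75, 0.5, 1.5, 0.25.
f(-0.5) = 1, f(2.25) = -3.125, f(2.75) = -0.625, f(4.25) = 12.875, f(4.5) = 16.
On each subinterval the trapezoid contributes (Δs_i/2)·[f(s_{i-1}) + f(s_i)].
Sum = 8.9375.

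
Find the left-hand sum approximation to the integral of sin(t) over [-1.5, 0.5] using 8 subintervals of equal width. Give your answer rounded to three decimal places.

Δt = (0.5 − (-1.5))/8 = 0.25.
Left endpoints: -1.5, -1.25, -1, -0.75, -0.5, -0.25, 0, 0.25.
f(-1.5) ≈ -0.997, f(-1.25) ≈ -0.949, f(-1) ≈ -0.841, f(-0.75) ≈ -0.682, f(-0.5) ≈ -0.479, f(-0.25) ≈ -0.247, f(0) ≈ 0.000, f(0.25) ≈ 0.247.
Sum = Δt · [f(-1.5) + f(-1.25) + f(-1) + ...].
Sum ≈ -0.987.

-0.987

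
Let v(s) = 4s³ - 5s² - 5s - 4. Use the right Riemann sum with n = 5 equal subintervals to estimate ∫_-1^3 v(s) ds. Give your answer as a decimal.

21.12

Δs = (3 − (-1))/5 = 0.8.
Right endpoints: -0.2, 0.6, 1.4, 2.2, 3.
v(-0.2) = -3.232, v(0.6) = -7.936, v(1.4) = -9.824, v(2.2) = 3.392, v(3) = 44.
Sum = Δs · [v(-0.2) + v(0.6) + v(1.4) + v(2.2) + v(3)].
Sum = 21.12.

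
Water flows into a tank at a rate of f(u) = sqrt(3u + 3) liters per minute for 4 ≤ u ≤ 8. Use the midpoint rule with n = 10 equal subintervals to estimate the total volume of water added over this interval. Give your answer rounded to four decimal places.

Δu = (8 − 4)/10 = 0.4.
Midpoints: 4.2, 4.6, 5, 5.4, 5.8, 6.2, 6.6, 7, 7.4, 7.8.
f(4.2) ≈ 3.9497, f(4.6) ≈ 4.0988, f(5) ≈ 4.2426, f(5.4) ≈ 4.3818, f(5.8) ≈ 4.5166, f(6.2) ≈ 4.6476, f(6.6) ≈ 4.7749, f(7) ≈ 4.8990, f(7.4) ≈ 5.0200, f(7.8) ≈ 5.1381.
Sum = Δu · [f(4.2) + f(4.6) + f(5) + ...].
Sum ≈ 18.2676.

18.2676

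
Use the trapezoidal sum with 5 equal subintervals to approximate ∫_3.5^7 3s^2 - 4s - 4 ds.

Δs = (7 − 3.5)/5 = 0.7.
f(3.5) = 18.75, f(4.2) = 32.12, f(4.9) = 48.43, f(5.6) = 67.68, f(6.3) = 89.87, f(7) = 115.
T_5 = (Δs/2)·[f(s_0) + 2f(s_1) + ... + 2f(s_{4}) + f(s_5)].
Sum = 213.4825.

213.4825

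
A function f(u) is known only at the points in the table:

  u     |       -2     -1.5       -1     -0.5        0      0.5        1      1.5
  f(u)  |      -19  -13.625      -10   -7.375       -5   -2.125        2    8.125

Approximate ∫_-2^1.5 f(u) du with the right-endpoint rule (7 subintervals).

-14

Δu = 0.5.
Sum = 0.5·[(-13.625) + (-10) + (-7.375) + (-5) + (-2.125) + 2 + 8.125] = -14.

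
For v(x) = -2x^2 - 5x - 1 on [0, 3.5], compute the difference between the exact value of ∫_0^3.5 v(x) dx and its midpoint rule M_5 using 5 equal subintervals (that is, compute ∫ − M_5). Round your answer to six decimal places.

Exact integral: ∫_0^3.5 v(x) dx ≈ -62.70833333.
M_5 = -62.4225.
Error ≈ -62.70833333 − (-62.4225) ≈ -0.285833.

-0.285833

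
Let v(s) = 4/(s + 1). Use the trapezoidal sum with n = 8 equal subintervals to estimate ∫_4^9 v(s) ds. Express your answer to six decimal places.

2.776487

Δs = (9 − 4)/8 = 0.625.
v(4) = 0.8, v(4.625) = 32/45, v(5.25) = 0.64, v(5.875) = 32/55, v(6.5) = 8/15, v(7.125) = 32/65, v(7.75) = 16/35, v(8.375) = 32/75, v(9) = 0.4.
T_8 = (Δs/2)·[v(s_0) + 2v(s_1) + ... + 2v(s_{7}) + v(s_8)].
Sum ≈ 2.776487.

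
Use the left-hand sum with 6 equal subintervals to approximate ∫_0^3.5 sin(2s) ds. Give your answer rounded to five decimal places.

-0.08286

Δs = (3.5 − 0)/6 = 7/12.
Left endpoints: 0, 7/12, 7/6, 1.75, 7/3, 35/12.
f(0) ≈ 0.00000, f(7/12) ≈ 0.91944, f(7/6) ≈ 0.72309, f(1.75) ≈ -0.35078, f(7/3) ≈ -0.99895, f(35/12) ≈ -0.43483.
Sum = Δs · [f(0) + f(7/12) + f(7/6) + ...].
Sum ≈ -0.08286.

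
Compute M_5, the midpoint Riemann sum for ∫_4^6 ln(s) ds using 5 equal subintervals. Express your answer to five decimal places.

3.20593

Δs = (6 − 4)/5 = 0.4.
Midpoints: 4.2, 4.6, 5, 5.4, 5.8.
f(4.2) ≈ 1.43508, f(4.6) ≈ 1.52606, f(5) ≈ 1.60944, f(5.4) ≈ 1.68640, f(5.8) ≈ 1.75786.
Sum = Δs · [f(4.2) + f(4.6) + f(5) + f(5.4) + f(5.8)].
Sum ≈ 3.20593.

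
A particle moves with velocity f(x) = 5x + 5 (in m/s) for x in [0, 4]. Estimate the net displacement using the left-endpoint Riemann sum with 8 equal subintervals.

55

Δx = (4 − 0)/8 = 0.5.
Left endpoints: 0, 0.5, 1, 1.5, 2, 2.5, 3, 3.5.
f(0) = 5, f(0.5) = 7.5, f(1) = 10, f(1.5) = 12.5, f(2) = 15, f(2.5) = 17.5, f(3) = 20, f(3.5) = 22.5.
Sum = Δx · [f(0) + f(0.5) + f(1) + ...].
Sum = 55.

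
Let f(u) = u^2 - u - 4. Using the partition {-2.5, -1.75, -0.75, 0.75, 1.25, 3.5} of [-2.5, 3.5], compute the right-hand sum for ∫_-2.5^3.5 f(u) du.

Subinterval widths: 0.75, 1, 1.5, 0.5, 2.25.
Right endpoints: -1.75, -0.75, 0.75, 1.25, 3.5.
f(-1.75) = 0.8125, f(-0.75) = -2.6875, f(0.75) = -4.1875, f(1.25) = -3.6875, f(3.5) = 4.75.
Sum = Σ Δu_i · f(u_i).
Sum = 0.484375.

0.484375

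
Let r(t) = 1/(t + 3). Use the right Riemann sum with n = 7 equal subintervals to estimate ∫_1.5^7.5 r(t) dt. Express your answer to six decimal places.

Δt = (7.5 − 1.5)/7 = 6/7.
Right endpoints: 33/14, 45/14, 57/14, 69/14, 81/14, 93/14, 7.5.
r(33/14) = 14/75, r(45/14) = 14/87, r(57/14) = 14/99, r(69/14) = 14/111, r(81/14) = 14/123, r(93/14) = 14/135, r(7.5) = 2/21.
Sum = Δt · [r(33/14) + r(45/14) + r(57/14) + ...].
Sum ≈ 0.795334.

0.795334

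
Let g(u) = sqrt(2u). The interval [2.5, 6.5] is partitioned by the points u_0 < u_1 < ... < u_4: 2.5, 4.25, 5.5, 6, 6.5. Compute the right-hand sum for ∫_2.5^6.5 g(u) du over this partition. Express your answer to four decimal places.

12.7827

Subinterval widths: 1.75, 1.25, 0.5, 0.5.
Right endpoints: 4.25, 5.5, 6, 6.5.
g(4.25) ≈ 2.9155, g(5.5) ≈ 3.3166, g(6) ≈ 3.4641, g(6.5) ≈ 3.6056.
Sum = Σ Δu_i · g(u_i).
Sum ≈ 12.7827.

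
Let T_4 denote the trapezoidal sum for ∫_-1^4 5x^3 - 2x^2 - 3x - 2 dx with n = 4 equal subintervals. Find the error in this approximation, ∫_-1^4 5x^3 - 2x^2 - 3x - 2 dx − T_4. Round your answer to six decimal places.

Exact integral: ∫_-1^4 f(x) dx ≈ 242.91666667.
T_4 = 269.609375.
Error ≈ 242.91666667 − 269.609375 ≈ -26.692708.

-26.692708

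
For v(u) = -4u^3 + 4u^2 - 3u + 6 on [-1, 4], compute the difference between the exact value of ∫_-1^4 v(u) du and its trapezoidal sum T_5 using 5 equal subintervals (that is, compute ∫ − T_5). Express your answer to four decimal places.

Exact integral: ∫_-1^4 v(u) du ≈ -160.833333.
T_5 = -172.5.
Error ≈ -160.833333 − (-172.5) ≈ 11.6667.

11.6667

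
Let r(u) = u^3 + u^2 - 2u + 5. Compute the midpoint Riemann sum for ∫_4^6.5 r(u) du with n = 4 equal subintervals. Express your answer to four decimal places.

Δu = (6.5 − 4)/4 = 0.625.
Midpoints: 4.3125, 4.9375, 5.5625, 6.1875.
r(4.3125) = 389837/4096, r(4.9375) = 572927/4096, r(5.5625) = 806617/4096, r(6.1875) = 1096907/4096.
Sum = Δu · [r(4.3125) + r(4.9375) + r(5.5625) + r(6.1875)].
Sum ≈ 437.3608.

437.3608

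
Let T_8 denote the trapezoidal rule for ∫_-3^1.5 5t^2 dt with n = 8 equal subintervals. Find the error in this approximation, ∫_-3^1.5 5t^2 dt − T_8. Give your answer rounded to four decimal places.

Exact integral: ∫_-3^1.5 f(t) dt = 50.625.
T_8 ≈ 51.811523.
Error ≈ 50.625 − 51.811523 ≈ -1.1865.

-1.1865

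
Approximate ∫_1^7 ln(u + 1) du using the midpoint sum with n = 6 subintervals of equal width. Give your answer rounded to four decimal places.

9.2646

Δu = (7 − 1)/6 = 1.
Midpoints: 1.5, 2.5, 3.5, 4.5, 5.5, 6.5.
f(1.5) ≈ 0.9163, f(2.5) ≈ 1.2528, f(3.5) ≈ 1.5041, f(4.5) ≈ 1.7047, f(5.5) ≈ 1.8718, f(6.5) ≈ 2.0149.
Sum = Δu · [f(1.5) + f(2.5) + f(3.5) + ...].
Sum ≈ 9.2646.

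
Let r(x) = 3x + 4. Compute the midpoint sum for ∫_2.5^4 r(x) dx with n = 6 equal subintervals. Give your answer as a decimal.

Δx = (4 − 2.5)/6 = 0.25.
Midpoints: 2.625, 2.875, 3.125, 3.375, 3.625, 3.875.
r(2.625) = 11.875, r(2.875) = 12.625, r(3.125) = 13.375, r(3.375) = 14.125, r(3.625) = 14.875, r(3.875) = 15.625.
Sum = Δx · [r(2.625) + r(2.875) + r(3.125) + ...].
Sum = 20.625.

20.625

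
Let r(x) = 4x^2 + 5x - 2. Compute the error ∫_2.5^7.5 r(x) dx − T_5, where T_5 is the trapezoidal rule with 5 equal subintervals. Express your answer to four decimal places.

Exact integral: ∫_2.5^7.5 r(x) dx ≈ 656.666667.
T_5 = 660.
Error ≈ 656.666667 − 660 ≈ -3.3333.

-3.3333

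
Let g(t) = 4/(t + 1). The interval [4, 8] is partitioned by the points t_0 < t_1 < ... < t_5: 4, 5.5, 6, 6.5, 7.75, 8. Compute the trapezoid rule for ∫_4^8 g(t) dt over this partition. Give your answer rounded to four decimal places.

2.3662

Subinterval widths: 1.5, 0.5, 0.5, 1.25, 0.25.
g(4) = 0.8, g(5.5) = 8/13, g(6) = 4/7, g(6.5) = 8/15, g(7.75) = 16/35, g(8) = 4/9.
On each subinterval the trapezoid contributes (Δt_i/2)·[g(t_{i-1}) + g(t_i)].
Sum ≈ 2.3662.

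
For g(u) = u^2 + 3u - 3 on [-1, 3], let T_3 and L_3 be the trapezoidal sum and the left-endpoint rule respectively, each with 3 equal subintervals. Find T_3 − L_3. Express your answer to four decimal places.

13.3333

T_3 ≈ 10.518519.
L_3 ≈ -2.814815.
T_3 − L_3 ≈ 13.3333.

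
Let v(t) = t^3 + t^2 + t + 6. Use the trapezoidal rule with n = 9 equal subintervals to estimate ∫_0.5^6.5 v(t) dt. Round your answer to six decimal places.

Δt = (6.5 − 0.5)/9 = 2/3.
v(0.5) = 6.875, v(7/6) = 2185/216, v(11/6) = 3749/216, v(2.5) = 30.375, v(19/6) = 11005/216, v(23/6) = 17465/216, v(4.5) = 121.875, v(31/6) = 37969/216, v(35/6) = 52781/216, v(6.5) = 329.375.
T_9 = (Δt/2)·[v(t_0) + 2v(t_1) + ... + 2v(t_{8}) + v(t_9)].
Sum ≈ 599.861111.

599.861111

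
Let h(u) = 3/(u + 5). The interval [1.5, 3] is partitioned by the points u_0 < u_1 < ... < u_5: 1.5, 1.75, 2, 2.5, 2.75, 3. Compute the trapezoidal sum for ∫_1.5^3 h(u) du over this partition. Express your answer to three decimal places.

Subinterval widths: 0.25, 0.25, 0.5, 0.25, 0.25.
h(1.5) = 6/13, h(1.75) = 4/9, h(2) = 3/7, h(2.5) = 0.4, h(2.75) = 12/31, h(3) = 0.375.
On each subinterval the trapezoid contributes (Δu_i/2)·[h(u_{i-1}) + h(u_i)].
Sum ≈ 0.623.

0.623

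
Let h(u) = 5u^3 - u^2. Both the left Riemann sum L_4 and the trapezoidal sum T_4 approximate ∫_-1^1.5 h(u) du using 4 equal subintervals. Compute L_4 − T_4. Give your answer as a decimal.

-6.4453125

L_4 ≈ -2.377930.
T_4 ≈ 4.067383.
L_4 − T_4 = -6.4453125.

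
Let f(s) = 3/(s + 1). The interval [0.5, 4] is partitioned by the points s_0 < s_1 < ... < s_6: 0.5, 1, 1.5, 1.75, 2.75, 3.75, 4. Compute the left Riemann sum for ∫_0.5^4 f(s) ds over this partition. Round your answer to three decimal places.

Subinterval widths: 0.5, 0.5, 0.25, 1, 1, 0.25.
Left endpoints: 0.5, 1, 1.5, 1.75, 2.75, 3.75.
f(0.5) = 2, f(1) = 1.5, f(1.5) = 1.2, f(1.75) = 12/11, f(2.75) = 0.8, f(3.75) = 12/19.
Sum = Σ Δs_i · f(s_i).
Sum ≈ 4.099.

4.099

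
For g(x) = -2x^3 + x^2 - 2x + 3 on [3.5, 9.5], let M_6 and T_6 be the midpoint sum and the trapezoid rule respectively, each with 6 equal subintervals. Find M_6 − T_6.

57

M_6 = -3767.
T_6 = -3824.
M_6 − T_6 = 57.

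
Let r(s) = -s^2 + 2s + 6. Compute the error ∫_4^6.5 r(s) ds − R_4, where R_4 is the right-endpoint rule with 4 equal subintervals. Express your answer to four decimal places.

6.8034

Exact integral: ∫_4^6.5 r(s) ds ≈ -28.958333.
R_4 = -35.76171875.
Error ≈ -28.958333 − (-35.76171875) ≈ 6.8034.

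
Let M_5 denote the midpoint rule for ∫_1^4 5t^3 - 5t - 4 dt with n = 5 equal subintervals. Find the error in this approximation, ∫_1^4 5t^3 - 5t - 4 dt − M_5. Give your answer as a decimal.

Exact integral: ∫_1^4 f(t) dt = 269.25.
M_5 = 265.875.
Error = 269.25 − 265.875 = 3.375.

3.375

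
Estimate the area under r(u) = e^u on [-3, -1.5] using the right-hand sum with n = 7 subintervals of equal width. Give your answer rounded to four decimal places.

0.1926

Δu = (-1.5 − (-3))/7 = 3/14.
Right endpoints: -39/14, -18/7, -33/14, -15/7, -27/14, -12/7, -1.5.
r(-39/14) ≈ 0.0617, r(-18/7) ≈ 0.0764, r(-33/14) ≈ 0.0947, r(-15/7) ≈ 0.1173, r(-27/14) ≈ 0.1454, r(-12/7) ≈ 0.1801, r(-1.5) ≈ 0.2231.
Sum = Δu · [r(-39/14) + r(-18/7) + r(-33/14) + ...].
Sum ≈ 0.1926.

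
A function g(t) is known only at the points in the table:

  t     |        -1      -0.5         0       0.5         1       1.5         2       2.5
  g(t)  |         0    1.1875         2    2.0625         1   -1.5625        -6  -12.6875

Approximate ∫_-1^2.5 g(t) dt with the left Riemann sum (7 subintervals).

Δt = 0.5.
Sum = 0.5·[0 + 1.1875 + 2 + 2.0625 + 1 + (-1.5625) + (-6)] = -0.65625.

-0.65625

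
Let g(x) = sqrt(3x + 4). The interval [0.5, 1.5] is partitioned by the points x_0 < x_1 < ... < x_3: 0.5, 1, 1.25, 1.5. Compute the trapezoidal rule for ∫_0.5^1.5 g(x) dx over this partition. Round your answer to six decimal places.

Subinterval widths: 0.5, 0.25, 0.25.
g(0.5) ≈ 2.345208, g(1) ≈ 2.645751, g(1.25) ≈ 2.783882, g(1.5) ≈ 2.915476.
On each subinterval the trapezoid contributes (Δx_i/2)·[g(x_{i-1}) + g(x_i)].
Sum ≈ 2.638864.

2.638864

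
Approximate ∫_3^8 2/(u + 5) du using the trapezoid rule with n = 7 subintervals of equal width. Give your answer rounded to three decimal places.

Δu = (8 − 3)/7 = 5/7.
f(3) = 0.25, f(26/7) = 14/61, f(31/7) = 7/33, f(36/7) = 14/71, f(41/7) = 7/38, f(46/7) = 14/81, f(51/7) = 7/43, f(8) = 2/13.
T_7 = (Δu/2)·[f(u_0) + 2f(u_1) + ... + 2f(u_{6}) + f(u_7)].
Sum ≈ 0.972.

0.972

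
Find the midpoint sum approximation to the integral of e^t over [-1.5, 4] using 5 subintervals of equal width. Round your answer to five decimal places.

51.72737

Δt = (4 − (-1.5))/5 = 1.1.
Midpoints: -0.95, 0.15, 1.25, 2.35, 3.45.
f(-0.95) ≈ 0.38674, f(0.15) ≈ 1.16183, f(1.25) ≈ 3.49034, f(2.35) ≈ 10.48557, f(3.45) ≈ 31.50039.
Sum = Δt · [f(-0.95) + f(0.15) + f(1.25) + f(2.35) + f(3.45)].
Sum ≈ 51.72737.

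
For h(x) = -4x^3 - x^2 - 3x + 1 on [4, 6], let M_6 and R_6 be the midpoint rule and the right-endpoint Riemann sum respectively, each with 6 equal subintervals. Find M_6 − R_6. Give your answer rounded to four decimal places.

M_6 ≈ -1117.537037.
R_6 ≈ -1226.592593.
M_6 − R_6 ≈ 109.0556.

109.0556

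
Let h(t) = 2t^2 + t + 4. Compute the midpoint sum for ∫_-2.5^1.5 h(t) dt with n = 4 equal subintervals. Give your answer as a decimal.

26

Δt = (1.5 − (-2.5))/4 = 1.
Midpoints: -2, -1, 0, 1.
h(-2) = 10, h(-1) = 5, h(0) = 4, h(1) = 7.
Sum = Δt · [h(-2) + h(-1) + h(0) + h(1)].
Sum = 26.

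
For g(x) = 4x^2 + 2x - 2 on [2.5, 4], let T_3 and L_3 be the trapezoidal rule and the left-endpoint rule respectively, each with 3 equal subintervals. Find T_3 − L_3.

T_3 = 71.5.
L_3 = 61.
T_3 − L_3 = 10.5.

10.5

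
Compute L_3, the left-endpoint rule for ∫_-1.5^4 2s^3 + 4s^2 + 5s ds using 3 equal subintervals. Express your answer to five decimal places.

85.96296

Δs = (4 − (-1.5))/3 = 11/6.
Left endpoints: -1.5, 1/3, 13/6.
f(-1.5) = -5.25, f(1/3) = 59/27, f(13/6) = 5395/108.
Sum = Δs · [f(-1.5) + f(1/3) + f(13/6)].
Sum ≈ 85.96296.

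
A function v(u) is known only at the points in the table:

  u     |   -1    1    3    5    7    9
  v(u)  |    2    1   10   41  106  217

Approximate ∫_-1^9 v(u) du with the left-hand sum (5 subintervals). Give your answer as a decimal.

320

Δu = 2.
Sum = 2·[2 + 1 + 10 + 41 + 106] = 320.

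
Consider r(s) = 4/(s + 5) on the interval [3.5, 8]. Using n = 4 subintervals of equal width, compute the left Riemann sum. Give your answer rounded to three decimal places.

Δs = (8 − 3.5)/4 = 1.125.
Left endpoints: 3.5, 4.625, 5.75, 6.875.
r(3.5) = 8/17, r(4.625) = 32/77, r(5.75) = 16/43, r(6.875) = 32/95.
Sum = Δs · [r(3.5) + r(4.625) + r(5.75) + r(6.875)].
Sum ≈ 1.794.

1.794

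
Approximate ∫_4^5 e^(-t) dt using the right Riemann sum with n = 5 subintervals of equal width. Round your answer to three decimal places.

Δt = (5 − 4)/5 = 0.2.
Right endpoints: 4.2, 4.4, 4.6, 4.8, 5.
f(4.2) ≈ 0.015, f(4.4) ≈ 0.012, f(4.6) ≈ 0.010, f(4.8) ≈ 0.008, f(5) ≈ 0.007.
Sum = Δt · [f(4.2) + f(4.4) + f(4.6) + f(4.8) + f(5)].
Sum ≈ 0.010.

0.010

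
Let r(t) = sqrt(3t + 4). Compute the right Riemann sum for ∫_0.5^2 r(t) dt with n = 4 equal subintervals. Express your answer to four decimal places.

4.3122

Δt = (2 − 0.5)/4 = 0.375.
Right endpoints: 0.875, 1.25, 1.625, 2.
r(0.875) ≈ 2.5739, r(1.25) ≈ 2.7839, r(1.625) ≈ 2.9791, r(2) ≈ 3.1623.
Sum = Δt · [r(0.875) + r(1.25) + r(1.625) + r(2)].
Sum ≈ 4.3122.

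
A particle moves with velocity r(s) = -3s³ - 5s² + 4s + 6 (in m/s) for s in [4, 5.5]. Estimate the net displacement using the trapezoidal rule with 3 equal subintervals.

Δs = (5.5 − 4)/3 = 0.5.
r(4) = -250, r(4.5) = -350.625, r(5) = -474, r(5.5) = -622.375.
T_3 = (Δs/2)·[r(s_0) + 2r(s_1) + 2r(s_2) + r(s_3)].
Sum = -630.40625.

-630.40625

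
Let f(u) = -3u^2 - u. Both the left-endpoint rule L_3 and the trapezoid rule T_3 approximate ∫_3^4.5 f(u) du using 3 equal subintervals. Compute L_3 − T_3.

L_3 = -61.125.
T_3 = -69.9375.
L_3 − T_3 = 8.8125.

8.8125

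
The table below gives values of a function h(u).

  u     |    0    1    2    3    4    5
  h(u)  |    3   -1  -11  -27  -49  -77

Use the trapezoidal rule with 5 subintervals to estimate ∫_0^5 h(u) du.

-125

Δu = 1.
T_5 = (1/2)·[3 + 2·(-1) + 2·(-11) + 2·(-27) + 2·(-49) + (-77)] = -125.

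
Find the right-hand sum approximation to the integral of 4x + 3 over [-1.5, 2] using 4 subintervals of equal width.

Δx = (2 − (-1.5))/4 = 0.875.
Right endpoints: -0.625, 0.25, 1.125, 2.
f(-0.625) = 0.5, f(0.25) = 4, f(1.125) = 7.5, f(2) = 11.
Sum = Δx · [f(-0.625) + f(0.25) + f(1.125) + f(2)].
Sum = 20.125.

20.125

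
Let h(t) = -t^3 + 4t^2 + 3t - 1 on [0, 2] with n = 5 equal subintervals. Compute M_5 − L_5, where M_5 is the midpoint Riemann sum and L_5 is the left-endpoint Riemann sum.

2.72

M_5 = 10.64.
L_5 = 7.92.
M_5 − L_5 = 2.72.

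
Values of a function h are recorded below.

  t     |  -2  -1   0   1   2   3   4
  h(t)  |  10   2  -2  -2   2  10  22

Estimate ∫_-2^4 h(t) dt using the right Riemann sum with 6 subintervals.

Δt = 1.
Sum = 1·[2 + (-2) + (-2) + 2 + 10 + 22] = 32.

32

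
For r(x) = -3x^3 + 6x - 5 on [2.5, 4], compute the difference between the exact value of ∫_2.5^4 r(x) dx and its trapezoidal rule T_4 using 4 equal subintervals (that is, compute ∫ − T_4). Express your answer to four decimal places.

1.0283

Exact integral: ∫_2.5^4 r(x) dx = -140.953125.
T_4 ≈ -141.981445.
Error ≈ -140.953125 − (-141.981445) ≈ 1.0283.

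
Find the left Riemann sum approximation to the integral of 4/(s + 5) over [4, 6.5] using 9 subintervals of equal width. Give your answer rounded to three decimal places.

0.994

Δs = (6.5 − 4)/9 = 5/18.
Left endpoints: 4, 77/18, 41/9, 29/6, 46/9, 97/18, 17/3, 107/18, 56/9.
f(4) = 4/9, f(77/18) = 72/167, f(41/9) = 18/43, f(29/6) = 24/59, f(46/9) = 36/91, f(97/18) = 72/187, f(17/3) = 0.375, f(107/18) = 72/197, f(56/9) = 36/101.
Sum = Δs · [f(4) + f(77/18) + f(41/9) + ...].
Sum ≈ 0.994.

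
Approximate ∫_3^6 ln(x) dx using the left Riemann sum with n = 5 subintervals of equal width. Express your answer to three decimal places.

Δx = (6 − 3)/5 = 0.6.
Left endpoints: 3, 3.6, 4.2, 4.8, 5.4.
f(3) ≈ 1.099, f(3.6) ≈ 1.281, f(4.2) ≈ 1.435, f(4.8) ≈ 1.569, f(5.4) ≈ 1.686.
Sum = Δx · [f(3) + f(3.6) + f(4.2) + f(4.8) + f(5.4)].
Sum ≈ 4.242.

4.242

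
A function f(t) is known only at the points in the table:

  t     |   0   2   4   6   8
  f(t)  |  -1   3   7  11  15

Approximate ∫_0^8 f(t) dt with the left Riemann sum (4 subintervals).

40

Δt = 2.
Sum = 2·[(-1) + 3 + 7 + 11] = 40.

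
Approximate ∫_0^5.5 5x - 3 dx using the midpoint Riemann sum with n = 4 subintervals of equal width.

Δx = (5.5 − 0)/4 = 1.375.
Midpoints: 0.6875, 2.0625, 3.4375, 4.8125.
f(0.6875) = 0.4375, f(2.0625) = 7.3125, f(3.4375) = 14.1875, f(4.8125) = 21.0625.
Sum = Δx · [f(0.6875) + f(2.0625) + f(3.4375) + f(4.8125)].
Sum = 59.125.

59.125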